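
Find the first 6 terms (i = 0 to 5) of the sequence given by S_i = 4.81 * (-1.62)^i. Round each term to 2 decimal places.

This is a geometric sequence.
i=0: S_0 = 4.81 * (-1.62)^0 = 4.81
i=1: S_1 = 4.81 * (-1.62)^1 ≈ -7.79
i=2: S_2 = 4.81 * (-1.62)^2 ≈ 12.62
i=3: S_3 = 4.81 * (-1.62)^3 ≈ -20.45
i=4: S_4 = 4.81 * (-1.62)^4 ≈ 33.13
i=5: S_5 = 4.81 * (-1.62)^5 ≈ -53.67
The first 6 terms are: [4.81, -7.79, 12.62, -20.45, 33.13, -53.67]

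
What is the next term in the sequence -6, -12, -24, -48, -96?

Ratios: -12 / -6 = 2.0
This is a geometric sequence with common ratio r = 2.
Next term = -96 * 2 = -192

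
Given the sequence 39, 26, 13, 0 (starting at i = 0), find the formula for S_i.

Check differences: 26 - 39 = -13
13 - 26 = -13
Common difference d = -13.
First term a = 39.
Formula: S_i = 39 - 13*i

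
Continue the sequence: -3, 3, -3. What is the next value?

Ratios: 3 / -3 = -1.0
This is a geometric sequence with common ratio r = -1.
Next term = -3 * -1 = 3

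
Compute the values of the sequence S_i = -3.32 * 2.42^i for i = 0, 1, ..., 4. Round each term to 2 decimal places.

This is a geometric sequence.
i=0: S_0 = -3.32 * 2.42^0 = -3.32
i=1: S_1 = -3.32 * 2.42^1 ≈ -8.03
i=2: S_2 = -3.32 * 2.42^2 ≈ -19.44
i=3: S_3 = -3.32 * 2.42^3 ≈ -47.05
i=4: S_4 = -3.32 * 2.42^4 ≈ -113.87
The first 5 terms are: [-3.32, -8.03, -19.44, -47.05, -113.87]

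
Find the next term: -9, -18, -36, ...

Ratios: -18 / -9 = 2.0
This is a geometric sequence with common ratio r = 2.
Next term = -36 * 2 = -72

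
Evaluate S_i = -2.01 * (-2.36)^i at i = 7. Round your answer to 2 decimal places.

S_7 = -2.01 * (-2.36)^7 ≈ -2.01 * -407.7407 ≈ 819.56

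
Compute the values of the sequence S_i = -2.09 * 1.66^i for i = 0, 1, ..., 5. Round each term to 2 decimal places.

This is a geometric sequence.
i=0: S_0 = -2.09 * 1.66^0 = -2.09
i=1: S_1 = -2.09 * 1.66^1 ≈ -3.47
i=2: S_2 = -2.09 * 1.66^2 ≈ -5.76
i=3: S_3 = -2.09 * 1.66^3 ≈ -9.56
i=4: S_4 = -2.09 * 1.66^4 ≈ -15.87
i=5: S_5 = -2.09 * 1.66^5 ≈ -26.34
The first 6 terms are: [-2.09, -3.47, -5.76, -9.56, -15.87, -26.34]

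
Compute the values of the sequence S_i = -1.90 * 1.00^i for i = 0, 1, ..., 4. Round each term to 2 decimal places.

This is a geometric sequence.
i=0: S_0 = -1.9 * 1.0^0 = -1.9
i=1: S_1 = -1.9 * 1.0^1 = -1.9
i=2: S_2 = -1.9 * 1.0^2 = -1.9
i=3: S_3 = -1.9 * 1.0^3 = -1.9
i=4: S_4 = -1.9 * 1.0^4 = -1.9
The first 5 terms are: [-1.9, -1.9, -1.9, -1.9, -1.9]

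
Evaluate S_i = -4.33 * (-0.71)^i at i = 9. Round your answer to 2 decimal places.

S_9 = -4.33 * (-0.71)^9 ≈ -4.33 * -0.0458 ≈ 0.2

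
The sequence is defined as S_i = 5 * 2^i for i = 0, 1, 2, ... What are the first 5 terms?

This is a geometric sequence.
i=0: S_0 = 5 * 2^0 = 5
i=1: S_1 = 5 * 2^1 = 10
i=2: S_2 = 5 * 2^2 = 20
i=3: S_3 = 5 * 2^3 = 40
i=4: S_4 = 5 * 2^4 = 80
The first 5 terms are: [5, 10, 20, 40, 80]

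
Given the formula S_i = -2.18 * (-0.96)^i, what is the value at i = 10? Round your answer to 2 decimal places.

S_10 = -2.18 * (-0.96)^10 ≈ -2.18 * 0.6648 ≈ -1.45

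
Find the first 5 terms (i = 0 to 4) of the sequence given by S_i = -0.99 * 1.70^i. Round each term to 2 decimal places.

This is a geometric sequence.
i=0: S_0 = -0.99 * 1.7^0 = -0.99
i=1: S_1 = -0.99 * 1.7^1 ≈ -1.68
i=2: S_2 = -0.99 * 1.7^2 ≈ -2.86
i=3: S_3 = -0.99 * 1.7^3 ≈ -4.86
i=4: S_4 = -0.99 * 1.7^4 ≈ -8.27
The first 5 terms are: [-0.99, -1.68, -2.86, -4.86, -8.27]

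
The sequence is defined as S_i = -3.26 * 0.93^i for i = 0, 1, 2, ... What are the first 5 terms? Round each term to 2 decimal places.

This is a geometric sequence.
i=0: S_0 = -3.26 * 0.93^0 = -3.26
i=1: S_1 = -3.26 * 0.93^1 ≈ -3.03
i=2: S_2 = -3.26 * 0.93^2 ≈ -2.82
i=3: S_3 = -3.26 * 0.93^3 ≈ -2.62
i=4: S_4 = -3.26 * 0.93^4 ≈ -2.44
The first 5 terms are: [-3.26, -3.03, -2.82, -2.62, -2.44]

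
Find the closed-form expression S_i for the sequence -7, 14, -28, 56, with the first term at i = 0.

Check ratios: 14 / -7 = -2.0
Common ratio r = -2.
First term a = -7.
Formula: S_i = -7 * (-2)^i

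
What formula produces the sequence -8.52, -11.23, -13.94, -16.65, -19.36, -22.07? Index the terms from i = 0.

Check differences: -11.23 - -8.52 = -2.71
-13.94 - -11.23 = -2.71
Common difference d = -2.71.
First term a = -8.52.
Formula: S_i = -8.52 - 2.71*i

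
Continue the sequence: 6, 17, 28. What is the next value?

Differences: 17 - 6 = 11
This is an arithmetic sequence with common difference d = 11.
Next term = 28 + 11 = 39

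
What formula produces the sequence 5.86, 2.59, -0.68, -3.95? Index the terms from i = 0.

Check differences: 2.59 - 5.86 = -3.27
-0.68 - 2.59 = -3.27
Common difference d = -3.27.
First term a = 5.86.
Formula: S_i = 5.86 - 3.27*i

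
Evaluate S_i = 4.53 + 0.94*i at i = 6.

S_6 = 4.53 + 0.94*6 = 4.53 + 5.64 = 10.17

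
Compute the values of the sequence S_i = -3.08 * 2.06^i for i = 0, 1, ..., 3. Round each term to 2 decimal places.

This is a geometric sequence.
i=0: S_0 = -3.08 * 2.06^0 = -3.08
i=1: S_1 = -3.08 * 2.06^1 ≈ -6.34
i=2: S_2 = -3.08 * 2.06^2 ≈ -13.07
i=3: S_3 = -3.08 * 2.06^3 ≈ -26.92
The first 4 terms are: [-3.08, -6.34, -13.07, -26.92]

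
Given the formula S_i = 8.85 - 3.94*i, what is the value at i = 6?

S_6 = 8.85 + -3.94*6 = 8.85 + -23.64 = -14.79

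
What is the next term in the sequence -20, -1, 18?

Differences: -1 - -20 = 19
This is an arithmetic sequence with common difference d = 19.
Next term = 18 + 19 = 37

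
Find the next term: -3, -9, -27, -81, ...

Ratios: -9 / -3 = 3.0
This is a geometric sequence with common ratio r = 3.
Next term = -81 * 3 = -243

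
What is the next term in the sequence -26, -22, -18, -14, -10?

Differences: -22 - -26 = 4
This is an arithmetic sequence with common difference d = 4.
Next term = -10 + 4 = -6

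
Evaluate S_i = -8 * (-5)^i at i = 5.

S_5 = -8 * (-5)^5 = -8 * -3125 = 25000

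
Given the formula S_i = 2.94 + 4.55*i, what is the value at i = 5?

S_5 = 2.94 + 4.55*5 = 2.94 + 22.75 = 25.69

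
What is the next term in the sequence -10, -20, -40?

Ratios: -20 / -10 = 2.0
This is a geometric sequence with common ratio r = 2.
Next term = -40 * 2 = -80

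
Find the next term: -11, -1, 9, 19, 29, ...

Differences: -1 - -11 = 10
This is an arithmetic sequence with common difference d = 10.
Next term = 29 + 10 = 39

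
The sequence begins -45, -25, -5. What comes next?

Differences: -25 - -45 = 20
This is an arithmetic sequence with common difference d = 20.
Next term = -5 + 20 = 15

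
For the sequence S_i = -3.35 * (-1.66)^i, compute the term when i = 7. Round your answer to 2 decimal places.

S_7 = -3.35 * (-1.66)^7 ≈ -3.35 * -34.7341 ≈ 116.36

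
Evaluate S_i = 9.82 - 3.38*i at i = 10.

S_10 = 9.82 + -3.38*10 = 9.82 + -33.8 = -23.98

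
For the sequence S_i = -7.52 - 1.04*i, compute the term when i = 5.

S_5 = -7.52 + -1.04*5 = -7.52 + -5.2 = -12.72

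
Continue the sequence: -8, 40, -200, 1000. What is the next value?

Ratios: 40 / -8 = -5.0
This is a geometric sequence with common ratio r = -5.
Next term = 1000 * -5 = -5000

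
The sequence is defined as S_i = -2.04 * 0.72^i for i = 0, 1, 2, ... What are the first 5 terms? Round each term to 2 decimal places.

This is a geometric sequence.
i=0: S_0 = -2.04 * 0.72^0 = -2.04
i=1: S_1 = -2.04 * 0.72^1 ≈ -1.47
i=2: S_2 = -2.04 * 0.72^2 ≈ -1.06
i=3: S_3 = -2.04 * 0.72^3 ≈ -0.76
i=4: S_4 = -2.04 * 0.72^4 ≈ -0.55
The first 5 terms are: [-2.04, -1.47, -1.06, -0.76, -0.55]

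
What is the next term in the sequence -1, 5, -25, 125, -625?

Ratios: 5 / -1 = -5.0
This is a geometric sequence with common ratio r = -5.
Next term = -625 * -5 = 3125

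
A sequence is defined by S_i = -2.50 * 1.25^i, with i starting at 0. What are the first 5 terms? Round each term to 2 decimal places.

This is a geometric sequence.
i=0: S_0 = -2.5 * 1.25^0 = -2.5
i=1: S_1 = -2.5 * 1.25^1 ≈ -3.13
i=2: S_2 = -2.5 * 1.25^2 ≈ -3.91
i=3: S_3 = -2.5 * 1.25^3 ≈ -4.88
i=4: S_4 = -2.5 * 1.25^4 ≈ -6.1
The first 5 terms are: [-2.5, -3.13, -3.91, -4.88, -6.1]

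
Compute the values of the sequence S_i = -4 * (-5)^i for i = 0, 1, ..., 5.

This is a geometric sequence.
i=0: S_0 = -4 * (-5)^0 = -4
i=1: S_1 = -4 * (-5)^1 = 20
i=2: S_2 = -4 * (-5)^2 = -100
i=3: S_3 = -4 * (-5)^3 = 500
i=4: S_4 = -4 * (-5)^4 = -2500
i=5: S_5 = -4 * (-5)^5 = 12500
The first 6 terms are: [-4, 20, -100, 500, -2500, 12500]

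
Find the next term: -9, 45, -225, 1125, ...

Ratios: 45 / -9 = -5.0
This is a geometric sequence with common ratio r = -5.
Next term = 1125 * -5 = -5625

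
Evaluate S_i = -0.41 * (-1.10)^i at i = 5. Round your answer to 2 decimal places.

S_5 = -0.41 * (-1.1)^5 ≈ -0.41 * -1.6105 ≈ 0.66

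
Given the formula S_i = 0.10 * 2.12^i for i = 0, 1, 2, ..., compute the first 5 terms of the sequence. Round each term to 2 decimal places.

This is a geometric sequence.
i=0: S_0 = 0.1 * 2.12^0 = 0.1
i=1: S_1 = 0.1 * 2.12^1 ≈ 0.21
i=2: S_2 = 0.1 * 2.12^2 ≈ 0.45
i=3: S_3 = 0.1 * 2.12^3 ≈ 0.95
i=4: S_4 = 0.1 * 2.12^4 ≈ 2.02
The first 5 terms are: [0.1, 0.21, 0.45, 0.95, 2.02]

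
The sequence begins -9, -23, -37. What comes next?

Differences: -23 - -9 = -14
This is an arithmetic sequence with common difference d = -14.
Next term = -37 + -14 = -51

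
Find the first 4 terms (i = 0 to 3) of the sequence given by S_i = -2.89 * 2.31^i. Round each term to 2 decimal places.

This is a geometric sequence.
i=0: S_0 = -2.89 * 2.31^0 = -2.89
i=1: S_1 = -2.89 * 2.31^1 ≈ -6.68
i=2: S_2 = -2.89 * 2.31^2 ≈ -15.42
i=3: S_3 = -2.89 * 2.31^3 ≈ -35.62
The first 4 terms are: [-2.89, -6.68, -15.42, -35.62]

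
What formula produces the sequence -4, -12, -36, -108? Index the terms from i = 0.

Check ratios: -12 / -4 = 3.0
Common ratio r = 3.
First term a = -4.
Formula: S_i = -4 * 3^i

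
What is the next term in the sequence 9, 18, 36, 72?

Ratios: 18 / 9 = 2.0
This is a geometric sequence with common ratio r = 2.
Next term = 72 * 2 = 144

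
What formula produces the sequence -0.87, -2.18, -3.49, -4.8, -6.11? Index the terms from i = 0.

Check differences: -2.18 - -0.87 = -1.31
-3.49 - -2.18 = -1.31
Common difference d = -1.31.
First term a = -0.87.
Formula: S_i = -0.87 - 1.31*i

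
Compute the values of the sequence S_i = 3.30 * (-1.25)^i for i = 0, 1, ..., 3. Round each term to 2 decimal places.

This is a geometric sequence.
i=0: S_0 = 3.3 * (-1.25)^0 = 3.3
i=1: S_1 = 3.3 * (-1.25)^1 ≈ -4.13
i=2: S_2 = 3.3 * (-1.25)^2 ≈ 5.16
i=3: S_3 = 3.3 * (-1.25)^3 ≈ -6.45
The first 4 terms are: [3.3, -4.13, 5.16, -6.45]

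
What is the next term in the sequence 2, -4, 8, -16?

Ratios: -4 / 2 = -2.0
This is a geometric sequence with common ratio r = -2.
Next term = -16 * -2 = 32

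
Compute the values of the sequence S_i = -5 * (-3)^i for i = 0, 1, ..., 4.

This is a geometric sequence.
i=0: S_0 = -5 * (-3)^0 = -5
i=1: S_1 = -5 * (-3)^1 = 15
i=2: S_2 = -5 * (-3)^2 = -45
i=3: S_3 = -5 * (-3)^3 = 135
i=4: S_4 = -5 * (-3)^4 = -405
The first 5 terms are: [-5, 15, -45, 135, -405]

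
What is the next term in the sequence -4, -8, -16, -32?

Ratios: -8 / -4 = 2.0
This is a geometric sequence with common ratio r = 2.
Next term = -32 * 2 = -64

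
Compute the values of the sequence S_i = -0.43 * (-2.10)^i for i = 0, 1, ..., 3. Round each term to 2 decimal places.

This is a geometric sequence.
i=0: S_0 = -0.43 * (-2.1)^0 = -0.43
i=1: S_1 = -0.43 * (-2.1)^1 ≈ 0.9
i=2: S_2 = -0.43 * (-2.1)^2 ≈ -1.9
i=3: S_3 = -0.43 * (-2.1)^3 ≈ 3.98
The first 4 terms are: [-0.43, 0.9, -1.9, 3.98]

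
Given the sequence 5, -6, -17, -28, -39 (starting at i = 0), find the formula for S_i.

Check differences: -6 - 5 = -11
-17 - -6 = -11
Common difference d = -11.
First term a = 5.
Formula: S_i = 5 - 11*i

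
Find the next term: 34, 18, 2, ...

Differences: 18 - 34 = -16
This is an arithmetic sequence with common difference d = -16.
Next term = 2 + -16 = -14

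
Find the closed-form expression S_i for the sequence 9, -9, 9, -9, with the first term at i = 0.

Check ratios: -9 / 9 = -1.0
Common ratio r = -1.
First term a = 9.
Formula: S_i = 9 * (-1)^i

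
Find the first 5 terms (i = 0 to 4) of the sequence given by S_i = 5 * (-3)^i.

This is a geometric sequence.
i=0: S_0 = 5 * (-3)^0 = 5
i=1: S_1 = 5 * (-3)^1 = -15
i=2: S_2 = 5 * (-3)^2 = 45
i=3: S_3 = 5 * (-3)^3 = -135
i=4: S_4 = 5 * (-3)^4 = 405
The first 5 terms are: [5, -15, 45, -135, 405]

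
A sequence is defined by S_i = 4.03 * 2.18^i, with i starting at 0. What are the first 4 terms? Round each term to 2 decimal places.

This is a geometric sequence.
i=0: S_0 = 4.03 * 2.18^0 = 4.03
i=1: S_1 = 4.03 * 2.18^1 ≈ 8.79
i=2: S_2 = 4.03 * 2.18^2 ≈ 19.15
i=3: S_3 = 4.03 * 2.18^3 ≈ 41.75
The first 4 terms are: [4.03, 8.79, 19.15, 41.75]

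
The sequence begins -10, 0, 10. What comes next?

Differences: 0 - -10 = 10
This is an arithmetic sequence with common difference d = 10.
Next term = 10 + 10 = 20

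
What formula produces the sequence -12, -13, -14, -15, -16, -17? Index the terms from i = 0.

Check differences: -13 - -12 = -1
-14 - -13 = -1
Common difference d = -1.
First term a = -12.
Formula: S_i = -12 - 1*i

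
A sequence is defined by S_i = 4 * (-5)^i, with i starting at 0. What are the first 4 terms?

This is a geometric sequence.
i=0: S_0 = 4 * (-5)^0 = 4
i=1: S_1 = 4 * (-5)^1 = -20
i=2: S_2 = 4 * (-5)^2 = 100
i=3: S_3 = 4 * (-5)^3 = -500
The first 4 terms are: [4, -20, 100, -500]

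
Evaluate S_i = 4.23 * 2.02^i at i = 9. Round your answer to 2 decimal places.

S_9 = 4.23 * 2.02^9 ≈ 4.23 * 559.9669 ≈ 2368.66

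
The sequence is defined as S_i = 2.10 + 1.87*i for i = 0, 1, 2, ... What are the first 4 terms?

This is an arithmetic sequence.
i=0: S_0 = 2.1 + 1.87*0 = 2.1
i=1: S_1 = 2.1 + 1.87*1 = 3.97
i=2: S_2 = 2.1 + 1.87*2 = 5.84
i=3: S_3 = 2.1 + 1.87*3 = 7.71
The first 4 terms are: [2.1, 3.97, 5.84, 7.71]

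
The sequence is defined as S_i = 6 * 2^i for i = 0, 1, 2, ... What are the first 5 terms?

This is a geometric sequence.
i=0: S_0 = 6 * 2^0 = 6
i=1: S_1 = 6 * 2^1 = 12
i=2: S_2 = 6 * 2^2 = 24
i=3: S_3 = 6 * 2^3 = 48
i=4: S_4 = 6 * 2^4 = 96
The first 5 terms are: [6, 12, 24, 48, 96]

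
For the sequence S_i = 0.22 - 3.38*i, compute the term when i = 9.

S_9 = 0.22 + -3.38*9 = 0.22 + -30.42 = -30.2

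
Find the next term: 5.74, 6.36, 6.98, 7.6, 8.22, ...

Differences: 6.36 - 5.74 = 0.62
This is an arithmetic sequence with common difference d = 0.62.
Next term = 8.22 + 0.62 = 8.84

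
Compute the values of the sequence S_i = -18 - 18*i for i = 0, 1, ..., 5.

This is an arithmetic sequence.
i=0: S_0 = -18 + -18*0 = -18
i=1: S_1 = -18 + -18*1 = -36
i=2: S_2 = -18 + -18*2 = -54
i=3: S_3 = -18 + -18*3 = -72
i=4: S_4 = -18 + -18*4 = -90
i=5: S_5 = -18 + -18*5 = -108
The first 6 terms are: [-18, -36, -54, -72, -90, -108]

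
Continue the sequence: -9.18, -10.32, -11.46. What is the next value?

Differences: -10.32 - -9.18 = -1.14
This is an arithmetic sequence with common difference d = -1.14.
Next term = -11.46 + -1.14 = -12.6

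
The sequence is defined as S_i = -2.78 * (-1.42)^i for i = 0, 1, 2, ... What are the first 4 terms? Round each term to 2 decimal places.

This is a geometric sequence.
i=0: S_0 = -2.78 * (-1.42)^0 = -2.78
i=1: S_1 = -2.78 * (-1.42)^1 ≈ 3.95
i=2: S_2 = -2.78 * (-1.42)^2 ≈ -5.61
i=3: S_3 = -2.78 * (-1.42)^3 ≈ 7.96
The first 4 terms are: [-2.78, 3.95, -5.61, 7.96]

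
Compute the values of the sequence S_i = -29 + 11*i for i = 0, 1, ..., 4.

This is an arithmetic sequence.
i=0: S_0 = -29 + 11*0 = -29
i=1: S_1 = -29 + 11*1 = -18
i=2: S_2 = -29 + 11*2 = -7
i=3: S_3 = -29 + 11*3 = 4
i=4: S_4 = -29 + 11*4 = 15
The first 5 terms are: [-29, -18, -7, 4, 15]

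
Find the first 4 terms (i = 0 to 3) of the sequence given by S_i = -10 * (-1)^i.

This is a geometric sequence.
i=0: S_0 = -10 * (-1)^0 = -10
i=1: S_1 = -10 * (-1)^1 = 10
i=2: S_2 = -10 * (-1)^2 = -10
i=3: S_3 = -10 * (-1)^3 = 10
The first 4 terms are: [-10, 10, -10, 10]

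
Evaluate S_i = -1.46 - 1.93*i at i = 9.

S_9 = -1.46 + -1.93*9 = -1.46 + -17.37 = -18.83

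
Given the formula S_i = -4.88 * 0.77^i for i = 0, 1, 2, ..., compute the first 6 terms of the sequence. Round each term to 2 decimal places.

This is a geometric sequence.
i=0: S_0 = -4.88 * 0.77^0 = -4.88
i=1: S_1 = -4.88 * 0.77^1 ≈ -3.76
i=2: S_2 = -4.88 * 0.77^2 ≈ -2.89
i=3: S_3 = -4.88 * 0.77^3 ≈ -2.23
i=4: S_4 = -4.88 * 0.77^4 ≈ -1.72
i=5: S_5 = -4.88 * 0.77^5 ≈ -1.32
The first 6 terms are: [-4.88, -3.76, -2.89, -2.23, -1.72, -1.32]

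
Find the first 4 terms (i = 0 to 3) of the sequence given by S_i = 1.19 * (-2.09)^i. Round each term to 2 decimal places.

This is a geometric sequence.
i=0: S_0 = 1.19 * (-2.09)^0 = 1.19
i=1: S_1 = 1.19 * (-2.09)^1 ≈ -2.49
i=2: S_2 = 1.19 * (-2.09)^2 ≈ 5.2
i=3: S_3 = 1.19 * (-2.09)^3 ≈ -10.86
The first 4 terms are: [1.19, -2.49, 5.2, -10.86]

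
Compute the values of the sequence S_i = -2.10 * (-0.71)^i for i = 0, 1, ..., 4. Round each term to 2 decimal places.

This is a geometric sequence.
i=0: S_0 = -2.1 * (-0.71)^0 = -2.1
i=1: S_1 = -2.1 * (-0.71)^1 ≈ 1.49
i=2: S_2 = -2.1 * (-0.71)^2 ≈ -1.06
i=3: S_3 = -2.1 * (-0.71)^3 ≈ 0.75
i=4: S_4 = -2.1 * (-0.71)^4 ≈ -0.53
The first 5 terms are: [-2.1, 1.49, -1.06, 0.75, -0.53]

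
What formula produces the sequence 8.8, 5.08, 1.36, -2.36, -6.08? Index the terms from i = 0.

Check differences: 5.08 - 8.8 = -3.72
1.36 - 5.08 = -3.72
Common difference d = -3.72.
First term a = 8.8.
Formula: S_i = 8.80 - 3.72*i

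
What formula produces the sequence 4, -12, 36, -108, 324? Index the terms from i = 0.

Check ratios: -12 / 4 = -3.0
Common ratio r = -3.
First term a = 4.
Formula: S_i = 4 * (-3)^i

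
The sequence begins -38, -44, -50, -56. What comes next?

Differences: -44 - -38 = -6
This is an arithmetic sequence with common difference d = -6.
Next term = -56 + -6 = -62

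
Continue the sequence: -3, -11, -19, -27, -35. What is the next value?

Differences: -11 - -3 = -8
This is an arithmetic sequence with common difference d = -8.
Next term = -35 + -8 = -43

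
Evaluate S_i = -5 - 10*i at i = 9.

S_9 = -5 + -10*9 = -5 + -90 = -95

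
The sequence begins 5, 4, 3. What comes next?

Differences: 4 - 5 = -1
This is an arithmetic sequence with common difference d = -1.
Next term = 3 + -1 = 2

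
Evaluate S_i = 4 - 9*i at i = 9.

S_9 = 4 + -9*9 = 4 + -81 = -77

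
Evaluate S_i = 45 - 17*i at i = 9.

S_9 = 45 + -17*9 = 45 + -153 = -108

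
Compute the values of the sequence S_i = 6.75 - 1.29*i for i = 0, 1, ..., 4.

This is an arithmetic sequence.
i=0: S_0 = 6.75 + -1.29*0 = 6.75
i=1: S_1 = 6.75 + -1.29*1 = 5.46
i=2: S_2 = 6.75 + -1.29*2 = 4.17
i=3: S_3 = 6.75 + -1.29*3 = 2.88
i=4: S_4 = 6.75 + -1.29*4 = 1.59
The first 5 terms are: [6.75, 5.46, 4.17, 2.88, 1.59]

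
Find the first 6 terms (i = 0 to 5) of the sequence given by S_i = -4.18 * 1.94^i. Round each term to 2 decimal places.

This is a geometric sequence.
i=0: S_0 = -4.18 * 1.94^0 = -4.18
i=1: S_1 = -4.18 * 1.94^1 ≈ -8.11
i=2: S_2 = -4.18 * 1.94^2 ≈ -15.73
i=3: S_3 = -4.18 * 1.94^3 ≈ -30.52
i=4: S_4 = -4.18 * 1.94^4 ≈ -59.21
i=5: S_5 = -4.18 * 1.94^5 ≈ -114.86
The first 6 terms are: [-4.18, -8.11, -15.73, -30.52, -59.21, -114.86]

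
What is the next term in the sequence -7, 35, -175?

Ratios: 35 / -7 = -5.0
This is a geometric sequence with common ratio r = -5.
Next term = -175 * -5 = 875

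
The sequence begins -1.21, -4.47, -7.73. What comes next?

Differences: -4.47 - -1.21 = -3.26
This is an arithmetic sequence with common difference d = -3.26.
Next term = -7.73 + -3.26 = -10.99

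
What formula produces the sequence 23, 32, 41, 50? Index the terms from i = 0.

Check differences: 32 - 23 = 9
41 - 32 = 9
Common difference d = 9.
First term a = 23.
Formula: S_i = 23 + 9*i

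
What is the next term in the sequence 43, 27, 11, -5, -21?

Differences: 27 - 43 = -16
This is an arithmetic sequence with common difference d = -16.
Next term = -21 + -16 = -37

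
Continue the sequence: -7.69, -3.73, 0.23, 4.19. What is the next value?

Differences: -3.73 - -7.69 = 3.96
This is an arithmetic sequence with common difference d = 3.96.
Next term = 4.19 + 3.96 = 8.15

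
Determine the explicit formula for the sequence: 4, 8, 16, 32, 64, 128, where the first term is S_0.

Check ratios: 8 / 4 = 2.0
Common ratio r = 2.
First term a = 4.
Formula: S_i = 4 * 2^i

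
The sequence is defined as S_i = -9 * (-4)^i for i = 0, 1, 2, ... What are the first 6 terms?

This is a geometric sequence.
i=0: S_0 = -9 * (-4)^0 = -9
i=1: S_1 = -9 * (-4)^1 = 36
i=2: S_2 = -9 * (-4)^2 = -144
i=3: S_3 = -9 * (-4)^3 = 576
i=4: S_4 = -9 * (-4)^4 = -2304
i=5: S_5 = -9 * (-4)^5 = 9216
The first 6 terms are: [-9, 36, -144, 576, -2304, 9216]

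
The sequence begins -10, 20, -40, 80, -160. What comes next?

Ratios: 20 / -10 = -2.0
This is a geometric sequence with common ratio r = -2.
Next term = -160 * -2 = 320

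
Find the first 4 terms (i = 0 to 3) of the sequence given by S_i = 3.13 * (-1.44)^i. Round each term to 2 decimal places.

This is a geometric sequence.
i=0: S_0 = 3.13 * (-1.44)^0 = 3.13
i=1: S_1 = 3.13 * (-1.44)^1 ≈ -4.51
i=2: S_2 = 3.13 * (-1.44)^2 ≈ 6.49
i=3: S_3 = 3.13 * (-1.44)^3 ≈ -9.35
The first 4 terms are: [3.13, -4.51, 6.49, -9.35]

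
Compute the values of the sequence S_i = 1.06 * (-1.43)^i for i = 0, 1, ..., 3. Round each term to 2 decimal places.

This is a geometric sequence.
i=0: S_0 = 1.06 * (-1.43)^0 = 1.06
i=1: S_1 = 1.06 * (-1.43)^1 ≈ -1.52
i=2: S_2 = 1.06 * (-1.43)^2 ≈ 2.17
i=3: S_3 = 1.06 * (-1.43)^3 ≈ -3.1
The first 4 terms are: [1.06, -1.52, 2.17, -3.1]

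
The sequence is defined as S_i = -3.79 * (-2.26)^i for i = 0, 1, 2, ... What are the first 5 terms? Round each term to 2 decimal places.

This is a geometric sequence.
i=0: S_0 = -3.79 * (-2.26)^0 = -3.79
i=1: S_1 = -3.79 * (-2.26)^1 ≈ 8.57
i=2: S_2 = -3.79 * (-2.26)^2 ≈ -19.36
i=3: S_3 = -3.79 * (-2.26)^3 ≈ 43.75
i=4: S_4 = -3.79 * (-2.26)^4 ≈ -98.87
The first 5 terms are: [-3.79, 8.57, -19.36, 43.75, -98.87]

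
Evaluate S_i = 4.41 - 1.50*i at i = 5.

S_5 = 4.41 + -1.5*5 = 4.41 + -7.5 = -3.09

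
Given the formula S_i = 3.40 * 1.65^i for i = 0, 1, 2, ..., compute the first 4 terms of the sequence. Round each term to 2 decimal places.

This is a geometric sequence.
i=0: S_0 = 3.4 * 1.65^0 = 3.4
i=1: S_1 = 3.4 * 1.65^1 = 5.61
i=2: S_2 = 3.4 * 1.65^2 ≈ 9.26
i=3: S_3 = 3.4 * 1.65^3 ≈ 15.27
The first 4 terms are: [3.4, 5.61, 9.26, 15.27]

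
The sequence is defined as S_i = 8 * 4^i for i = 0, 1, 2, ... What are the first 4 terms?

This is a geometric sequence.
i=0: S_0 = 8 * 4^0 = 8
i=1: S_1 = 8 * 4^1 = 32
i=2: S_2 = 8 * 4^2 = 128
i=3: S_3 = 8 * 4^3 = 512
The first 4 terms are: [8, 32, 128, 512]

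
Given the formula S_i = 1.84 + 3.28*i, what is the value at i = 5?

S_5 = 1.84 + 3.28*5 = 1.84 + 16.4 = 18.24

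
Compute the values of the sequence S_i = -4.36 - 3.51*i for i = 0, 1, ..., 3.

This is an arithmetic sequence.
i=0: S_0 = -4.36 + -3.51*0 = -4.36
i=1: S_1 = -4.36 + -3.51*1 = -7.87
i=2: S_2 = -4.36 + -3.51*2 = -11.38
i=3: S_3 = -4.36 + -3.51*3 = -14.89
The first 4 terms are: [-4.36, -7.87, -11.38, -14.89]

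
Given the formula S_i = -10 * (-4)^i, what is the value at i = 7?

S_7 = -10 * (-4)^7 = -10 * -16384 = 163840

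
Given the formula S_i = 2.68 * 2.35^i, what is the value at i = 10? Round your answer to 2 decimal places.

S_10 = 2.68 * 2.35^10 ≈ 2.68 * 5136.634 ≈ 13766.18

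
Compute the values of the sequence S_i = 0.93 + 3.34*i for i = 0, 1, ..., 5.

This is an arithmetic sequence.
i=0: S_0 = 0.93 + 3.34*0 = 0.93
i=1: S_1 = 0.93 + 3.34*1 = 4.27
i=2: S_2 = 0.93 + 3.34*2 = 7.61
i=3: S_3 = 0.93 + 3.34*3 = 10.95
i=4: S_4 = 0.93 + 3.34*4 = 14.29
i=5: S_5 = 0.93 + 3.34*5 = 17.63
The first 6 terms are: [0.93, 4.27, 7.61, 10.95, 14.29, 17.63]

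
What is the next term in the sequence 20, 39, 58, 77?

Differences: 39 - 20 = 19
This is an arithmetic sequence with common difference d = 19.
Next term = 77 + 19 = 96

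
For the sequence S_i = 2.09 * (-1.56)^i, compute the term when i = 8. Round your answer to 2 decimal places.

S_8 = 2.09 * (-1.56)^8 ≈ 2.09 * 35.0749 ≈ 73.31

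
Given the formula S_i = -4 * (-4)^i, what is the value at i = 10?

S_10 = -4 * (-4)^10 = -4 * 1048576 = -4194304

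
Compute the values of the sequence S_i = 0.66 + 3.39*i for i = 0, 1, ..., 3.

This is an arithmetic sequence.
i=0: S_0 = 0.66 + 3.39*0 = 0.66
i=1: S_1 = 0.66 + 3.39*1 = 4.05
i=2: S_2 = 0.66 + 3.39*2 = 7.44
i=3: S_3 = 0.66 + 3.39*3 = 10.83
The first 4 terms are: [0.66, 4.05, 7.44, 10.83]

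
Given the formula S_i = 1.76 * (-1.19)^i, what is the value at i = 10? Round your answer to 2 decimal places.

S_10 = 1.76 * (-1.19)^10 ≈ 1.76 * 5.6947 ≈ 10.02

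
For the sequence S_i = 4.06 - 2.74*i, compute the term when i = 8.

S_8 = 4.06 + -2.74*8 = 4.06 + -21.92 = -17.86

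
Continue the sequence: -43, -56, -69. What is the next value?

Differences: -56 - -43 = -13
This is an arithmetic sequence with common difference d = -13.
Next term = -69 + -13 = -82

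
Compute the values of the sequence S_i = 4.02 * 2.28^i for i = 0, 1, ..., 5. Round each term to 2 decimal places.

This is a geometric sequence.
i=0: S_0 = 4.02 * 2.28^0 = 4.02
i=1: S_1 = 4.02 * 2.28^1 ≈ 9.17
i=2: S_2 = 4.02 * 2.28^2 ≈ 20.9
i=3: S_3 = 4.02 * 2.28^3 ≈ 47.65
i=4: S_4 = 4.02 * 2.28^4 ≈ 108.63
i=5: S_5 = 4.02 * 2.28^5 ≈ 247.69
The first 6 terms are: [4.02, 9.17, 20.9, 47.65, 108.63, 247.69]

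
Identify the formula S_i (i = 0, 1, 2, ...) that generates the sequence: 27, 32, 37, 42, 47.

Check differences: 32 - 27 = 5
37 - 32 = 5
Common difference d = 5.
First term a = 27.
Formula: S_i = 27 + 5*i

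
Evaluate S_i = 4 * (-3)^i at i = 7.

S_7 = 4 * (-3)^7 = 4 * -2187 = -8748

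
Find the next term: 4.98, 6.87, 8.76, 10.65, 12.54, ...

Differences: 6.87 - 4.98 = 1.89
This is an arithmetic sequence with common difference d = 1.89.
Next term = 12.54 + 1.89 = 14.43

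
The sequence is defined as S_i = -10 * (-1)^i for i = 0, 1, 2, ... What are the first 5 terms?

This is a geometric sequence.
i=0: S_0 = -10 * (-1)^0 = -10
i=1: S_1 = -10 * (-1)^1 = 10
i=2: S_2 = -10 * (-1)^2 = -10
i=3: S_3 = -10 * (-1)^3 = 10
i=4: S_4 = -10 * (-1)^4 = -10
The first 5 terms are: [-10, 10, -10, 10, -10]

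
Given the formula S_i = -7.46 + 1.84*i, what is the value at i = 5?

S_5 = -7.46 + 1.84*5 = -7.46 + 9.2 = 1.74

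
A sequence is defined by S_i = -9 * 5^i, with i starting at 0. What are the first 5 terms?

This is a geometric sequence.
i=0: S_0 = -9 * 5^0 = -9
i=1: S_1 = -9 * 5^1 = -45
i=2: S_2 = -9 * 5^2 = -225
i=3: S_3 = -9 * 5^3 = -1125
i=4: S_4 = -9 * 5^4 = -5625
The first 5 terms are: [-9, -45, -225, -1125, -5625]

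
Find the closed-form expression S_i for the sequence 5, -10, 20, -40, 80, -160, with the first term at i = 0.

Check ratios: -10 / 5 = -2.0
Common ratio r = -2.
First term a = 5.
Formula: S_i = 5 * (-2)^i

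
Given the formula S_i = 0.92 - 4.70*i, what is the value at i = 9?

S_9 = 0.92 + -4.7*9 = 0.92 + -42.3 = -41.38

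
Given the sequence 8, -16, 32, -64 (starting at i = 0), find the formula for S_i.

Check ratios: -16 / 8 = -2.0
Common ratio r = -2.
First term a = 8.
Formula: S_i = 8 * (-2)^i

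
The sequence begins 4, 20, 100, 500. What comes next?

Ratios: 20 / 4 = 5.0
This is a geometric sequence with common ratio r = 5.
Next term = 500 * 5 = 2500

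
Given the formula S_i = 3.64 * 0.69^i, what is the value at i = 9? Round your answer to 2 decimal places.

S_9 = 3.64 * 0.69^9 ≈ 3.64 * 0.0355 ≈ 0.13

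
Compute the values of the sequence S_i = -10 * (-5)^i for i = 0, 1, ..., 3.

This is a geometric sequence.
i=0: S_0 = -10 * (-5)^0 = -10
i=1: S_1 = -10 * (-5)^1 = 50
i=2: S_2 = -10 * (-5)^2 = -250
i=3: S_3 = -10 * (-5)^3 = 1250
The first 4 terms are: [-10, 50, -250, 1250]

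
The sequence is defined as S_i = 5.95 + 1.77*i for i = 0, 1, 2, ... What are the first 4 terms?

This is an arithmetic sequence.
i=0: S_0 = 5.95 + 1.77*0 = 5.95
i=1: S_1 = 5.95 + 1.77*1 = 7.72
i=2: S_2 = 5.95 + 1.77*2 = 9.49
i=3: S_3 = 5.95 + 1.77*3 = 11.26
The first 4 terms are: [5.95, 7.72, 9.49, 11.26]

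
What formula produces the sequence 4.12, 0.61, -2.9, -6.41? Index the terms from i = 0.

Check differences: 0.61 - 4.12 = -3.51
-2.9 - 0.61 = -3.51
Common difference d = -3.51.
First term a = 4.12.
Formula: S_i = 4.12 - 3.51*i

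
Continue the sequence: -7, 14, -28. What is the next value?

Ratios: 14 / -7 = -2.0
This is a geometric sequence with common ratio r = -2.
Next term = -28 * -2 = 56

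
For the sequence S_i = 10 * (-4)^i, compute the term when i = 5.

S_5 = 10 * (-4)^5 = 10 * -1024 = -10240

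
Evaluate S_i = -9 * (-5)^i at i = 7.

S_7 = -9 * (-5)^7 = -9 * -78125 = 703125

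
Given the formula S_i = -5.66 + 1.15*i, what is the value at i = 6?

S_6 = -5.66 + 1.15*6 = -5.66 + 6.9 = 1.24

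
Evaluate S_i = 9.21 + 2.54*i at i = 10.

S_10 = 9.21 + 2.54*10 = 9.21 + 25.4 = 34.61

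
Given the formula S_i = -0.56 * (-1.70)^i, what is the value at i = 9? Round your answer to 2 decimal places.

S_9 = -0.56 * (-1.7)^9 ≈ -0.56 * -118.5879 ≈ 66.41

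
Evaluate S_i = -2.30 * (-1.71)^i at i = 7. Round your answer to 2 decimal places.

S_7 = -2.3 * (-1.71)^7 ≈ -2.3 * -42.7536 ≈ 98.33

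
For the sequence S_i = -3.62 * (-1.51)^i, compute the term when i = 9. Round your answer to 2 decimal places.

S_9 = -3.62 * (-1.51)^9 ≈ -3.62 * -40.8124 ≈ 147.74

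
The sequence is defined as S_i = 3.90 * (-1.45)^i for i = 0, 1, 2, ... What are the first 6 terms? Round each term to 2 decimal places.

This is a geometric sequence.
i=0: S_0 = 3.9 * (-1.45)^0 = 3.9
i=1: S_1 = 3.9 * (-1.45)^1 ≈ -5.66
i=2: S_2 = 3.9 * (-1.45)^2 ≈ 8.2
i=3: S_3 = 3.9 * (-1.45)^3 ≈ -11.89
i=4: S_4 = 3.9 * (-1.45)^4 ≈ 17.24
i=5: S_5 = 3.9 * (-1.45)^5 ≈ -25.0
The first 6 terms are: [3.9, -5.66, 8.2, -11.89, 17.24, -25.0]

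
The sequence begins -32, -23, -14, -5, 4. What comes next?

Differences: -23 - -32 = 9
This is an arithmetic sequence with common difference d = 9.
Next term = 4 + 9 = 13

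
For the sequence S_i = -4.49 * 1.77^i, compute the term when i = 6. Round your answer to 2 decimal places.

S_6 = -4.49 * 1.77^6 ≈ -4.49 * 30.7496 ≈ -138.07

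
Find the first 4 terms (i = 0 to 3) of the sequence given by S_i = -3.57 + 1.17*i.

This is an arithmetic sequence.
i=0: S_0 = -3.57 + 1.17*0 = -3.57
i=1: S_1 = -3.57 + 1.17*1 = -2.4
i=2: S_2 = -3.57 + 1.17*2 = -1.23
i=3: S_3 = -3.57 + 1.17*3 = -0.06
The first 4 terms are: [-3.57, -2.4, -1.23, -0.06]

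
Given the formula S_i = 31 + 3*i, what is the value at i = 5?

S_5 = 31 + 3*5 = 31 + 15 = 46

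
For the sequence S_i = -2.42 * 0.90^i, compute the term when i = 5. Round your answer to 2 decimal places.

S_5 = -2.42 * 0.9^5 ≈ -2.42 * 0.5905 ≈ -1.43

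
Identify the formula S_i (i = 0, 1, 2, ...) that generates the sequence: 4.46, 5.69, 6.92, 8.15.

Check differences: 5.69 - 4.46 = 1.23
6.92 - 5.69 = 1.23
Common difference d = 1.23.
First term a = 4.46.
Formula: S_i = 4.46 + 1.23*i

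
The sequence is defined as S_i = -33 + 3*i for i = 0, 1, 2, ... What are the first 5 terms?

This is an arithmetic sequence.
i=0: S_0 = -33 + 3*0 = -33
i=1: S_1 = -33 + 3*1 = -30
i=2: S_2 = -33 + 3*2 = -27
i=3: S_3 = -33 + 3*3 = -24
i=4: S_4 = -33 + 3*4 = -21
The first 5 terms are: [-33, -30, -27, -24, -21]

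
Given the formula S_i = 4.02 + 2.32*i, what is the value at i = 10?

S_10 = 4.02 + 2.32*10 = 4.02 + 23.2 = 27.22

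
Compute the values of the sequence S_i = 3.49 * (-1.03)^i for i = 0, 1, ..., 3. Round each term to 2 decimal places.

This is a geometric sequence.
i=0: S_0 = 3.49 * (-1.03)^0 = 3.49
i=1: S_1 = 3.49 * (-1.03)^1 ≈ -3.59
i=2: S_2 = 3.49 * (-1.03)^2 ≈ 3.7
i=3: S_3 = 3.49 * (-1.03)^3 ≈ -3.81
The first 4 terms are: [3.49, -3.59, 3.7, -3.81]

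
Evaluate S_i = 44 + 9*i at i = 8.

S_8 = 44 + 9*8 = 44 + 72 = 116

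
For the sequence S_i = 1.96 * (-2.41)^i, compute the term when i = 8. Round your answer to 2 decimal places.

S_8 = 1.96 * (-2.41)^8 ≈ 1.96 * 1137.9845 ≈ 2230.45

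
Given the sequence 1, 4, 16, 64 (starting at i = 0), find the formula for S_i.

Check ratios: 4 / 1 = 4.0
Common ratio r = 4.
First term a = 1.
Formula: S_i = 1 * 4^i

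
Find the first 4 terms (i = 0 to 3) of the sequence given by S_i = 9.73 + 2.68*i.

This is an arithmetic sequence.
i=0: S_0 = 9.73 + 2.68*0 = 9.73
i=1: S_1 = 9.73 + 2.68*1 = 12.41
i=2: S_2 = 9.73 + 2.68*2 = 15.09
i=3: S_3 = 9.73 + 2.68*3 = 17.77
The first 4 terms are: [9.73, 12.41, 15.09, 17.77]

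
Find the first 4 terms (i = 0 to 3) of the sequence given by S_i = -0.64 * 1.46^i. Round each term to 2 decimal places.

This is a geometric sequence.
i=0: S_0 = -0.64 * 1.46^0 = -0.64
i=1: S_1 = -0.64 * 1.46^1 ≈ -0.93
i=2: S_2 = -0.64 * 1.46^2 ≈ -1.36
i=3: S_3 = -0.64 * 1.46^3 ≈ -1.99
The first 4 terms are: [-0.64, -0.93, -1.36, -1.99]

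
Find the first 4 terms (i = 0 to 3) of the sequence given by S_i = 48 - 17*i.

This is an arithmetic sequence.
i=0: S_0 = 48 + -17*0 = 48
i=1: S_1 = 48 + -17*1 = 31
i=2: S_2 = 48 + -17*2 = 14
i=3: S_3 = 48 + -17*3 = -3
The first 4 terms are: [48, 31, 14, -3]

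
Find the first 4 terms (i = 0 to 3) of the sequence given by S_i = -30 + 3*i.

This is an arithmetic sequence.
i=0: S_0 = -30 + 3*0 = -30
i=1: S_1 = -30 + 3*1 = -27
i=2: S_2 = -30 + 3*2 = -24
i=3: S_3 = -30 + 3*3 = -21
The first 4 terms are: [-30, -27, -24, -21]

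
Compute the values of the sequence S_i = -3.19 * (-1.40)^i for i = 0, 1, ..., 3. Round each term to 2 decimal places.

This is a geometric sequence.
i=0: S_0 = -3.19 * (-1.4)^0 = -3.19
i=1: S_1 = -3.19 * (-1.4)^1 ≈ 4.47
i=2: S_2 = -3.19 * (-1.4)^2 ≈ -6.25
i=3: S_3 = -3.19 * (-1.4)^3 ≈ 8.75
The first 4 terms are: [-3.19, 4.47, -6.25, 8.75]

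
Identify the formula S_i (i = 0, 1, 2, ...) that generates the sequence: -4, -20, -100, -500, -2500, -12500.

Check ratios: -20 / -4 = 5.0
Common ratio r = 5.
First term a = -4.
Formula: S_i = -4 * 5^i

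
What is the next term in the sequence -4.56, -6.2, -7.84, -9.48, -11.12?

Differences: -6.2 - -4.56 = -1.64
This is an arithmetic sequence with common difference d = -1.64.
Next term = -11.12 + -1.64 = -12.76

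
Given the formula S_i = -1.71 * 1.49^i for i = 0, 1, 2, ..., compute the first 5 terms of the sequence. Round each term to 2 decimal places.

This is a geometric sequence.
i=0: S_0 = -1.71 * 1.49^0 = -1.71
i=1: S_1 = -1.71 * 1.49^1 ≈ -2.55
i=2: S_2 = -1.71 * 1.49^2 ≈ -3.8
i=3: S_3 = -1.71 * 1.49^3 ≈ -5.66
i=4: S_4 = -1.71 * 1.49^4 ≈ -8.43
The first 5 terms are: [-1.71, -2.55, -3.8, -5.66, -8.43]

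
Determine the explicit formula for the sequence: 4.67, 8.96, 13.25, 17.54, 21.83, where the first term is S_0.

Check differences: 8.96 - 4.67 = 4.29
13.25 - 8.96 = 4.29
Common difference d = 4.29.
First term a = 4.67.
Formula: S_i = 4.67 + 4.29*i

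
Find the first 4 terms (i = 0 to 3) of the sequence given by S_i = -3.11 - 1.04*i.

This is an arithmetic sequence.
i=0: S_0 = -3.11 + -1.04*0 = -3.11
i=1: S_1 = -3.11 + -1.04*1 = -4.15
i=2: S_2 = -3.11 + -1.04*2 = -5.19
i=3: S_3 = -3.11 + -1.04*3 = -6.23
The first 4 terms are: [-3.11, -4.15, -5.19, -6.23]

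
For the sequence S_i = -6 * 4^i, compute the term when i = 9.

S_9 = -6 * 4^9 = -6 * 262144 = -1572864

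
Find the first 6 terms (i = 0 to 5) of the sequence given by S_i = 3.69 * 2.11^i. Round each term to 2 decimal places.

This is a geometric sequence.
i=0: S_0 = 3.69 * 2.11^0 = 3.69
i=1: S_1 = 3.69 * 2.11^1 ≈ 7.79
i=2: S_2 = 3.69 * 2.11^2 ≈ 16.43
i=3: S_3 = 3.69 * 2.11^3 ≈ 34.66
i=4: S_4 = 3.69 * 2.11^4 ≈ 73.14
i=5: S_5 = 3.69 * 2.11^5 ≈ 154.33
The first 6 terms are: [3.69, 7.79, 16.43, 34.66, 73.14, 154.33]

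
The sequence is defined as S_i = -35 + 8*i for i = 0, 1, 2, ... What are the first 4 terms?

This is an arithmetic sequence.
i=0: S_0 = -35 + 8*0 = -35
i=1: S_1 = -35 + 8*1 = -27
i=2: S_2 = -35 + 8*2 = -19
i=3: S_3 = -35 + 8*3 = -11
The first 4 terms are: [-35, -27, -19, -11]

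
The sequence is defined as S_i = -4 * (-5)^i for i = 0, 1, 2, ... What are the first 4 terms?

This is a geometric sequence.
i=0: S_0 = -4 * (-5)^0 = -4
i=1: S_1 = -4 * (-5)^1 = 20
i=2: S_2 = -4 * (-5)^2 = -100
i=3: S_3 = -4 * (-5)^3 = 500
The first 4 terms are: [-4, 20, -100, 500]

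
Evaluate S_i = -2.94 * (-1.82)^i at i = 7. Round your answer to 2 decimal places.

S_7 = -2.94 * (-1.82)^7 ≈ -2.94 * -66.1454 ≈ 194.47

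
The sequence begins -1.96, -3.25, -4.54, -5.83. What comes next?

Differences: -3.25 - -1.96 = -1.29
This is an arithmetic sequence with common difference d = -1.29.
Next term = -5.83 + -1.29 = -7.12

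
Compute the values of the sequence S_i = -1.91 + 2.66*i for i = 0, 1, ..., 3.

This is an arithmetic sequence.
i=0: S_0 = -1.91 + 2.66*0 = -1.91
i=1: S_1 = -1.91 + 2.66*1 = 0.75
i=2: S_2 = -1.91 + 2.66*2 = 3.41
i=3: S_3 = -1.91 + 2.66*3 = 6.07
The first 4 terms are: [-1.91, 0.75, 3.41, 6.07]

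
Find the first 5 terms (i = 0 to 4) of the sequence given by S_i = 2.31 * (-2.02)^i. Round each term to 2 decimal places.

This is a geometric sequence.
i=0: S_0 = 2.31 * (-2.02)^0 = 2.31
i=1: S_1 = 2.31 * (-2.02)^1 ≈ -4.67
i=2: S_2 = 2.31 * (-2.02)^2 ≈ 9.43
i=3: S_3 = 2.31 * (-2.02)^3 ≈ -19.04
i=4: S_4 = 2.31 * (-2.02)^4 ≈ 38.46
The first 5 terms are: [2.31, -4.67, 9.43, -19.04, 38.46]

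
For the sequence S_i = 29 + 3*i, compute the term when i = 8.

S_8 = 29 + 3*8 = 29 + 24 = 53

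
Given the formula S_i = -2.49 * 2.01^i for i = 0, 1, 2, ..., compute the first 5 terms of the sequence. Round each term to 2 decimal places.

This is a geometric sequence.
i=0: S_0 = -2.49 * 2.01^0 = -2.49
i=1: S_1 = -2.49 * 2.01^1 ≈ -5.0
i=2: S_2 = -2.49 * 2.01^2 ≈ -10.06
i=3: S_3 = -2.49 * 2.01^3 ≈ -20.22
i=4: S_4 = -2.49 * 2.01^4 ≈ -40.64
The first 5 terms are: [-2.49, -5.0, -10.06, -20.22, -40.64]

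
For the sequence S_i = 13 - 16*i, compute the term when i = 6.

S_6 = 13 + -16*6 = 13 + -96 = -83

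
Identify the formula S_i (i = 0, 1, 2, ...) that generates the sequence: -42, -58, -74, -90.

Check differences: -58 - -42 = -16
-74 - -58 = -16
Common difference d = -16.
First term a = -42.
Formula: S_i = -42 - 16*i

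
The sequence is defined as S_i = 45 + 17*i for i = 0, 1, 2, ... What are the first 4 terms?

This is an arithmetic sequence.
i=0: S_0 = 45 + 17*0 = 45
i=1: S_1 = 45 + 17*1 = 62
i=2: S_2 = 45 + 17*2 = 79
i=3: S_3 = 45 + 17*3 = 96
The first 4 terms are: [45, 62, 79, 96]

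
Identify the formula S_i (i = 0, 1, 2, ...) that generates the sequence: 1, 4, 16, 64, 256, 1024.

Check ratios: 4 / 1 = 4.0
Common ratio r = 4.
First term a = 1.
Formula: S_i = 1 * 4^i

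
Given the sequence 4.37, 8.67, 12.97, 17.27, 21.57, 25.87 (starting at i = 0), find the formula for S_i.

Check differences: 8.67 - 4.37 = 4.3
12.97 - 8.67 = 4.3
Common difference d = 4.3.
First term a = 4.37.
Formula: S_i = 4.37 + 4.30*i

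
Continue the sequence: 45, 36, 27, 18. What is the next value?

Differences: 36 - 45 = -9
This is an arithmetic sequence with common difference d = -9.
Next term = 18 + -9 = 9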